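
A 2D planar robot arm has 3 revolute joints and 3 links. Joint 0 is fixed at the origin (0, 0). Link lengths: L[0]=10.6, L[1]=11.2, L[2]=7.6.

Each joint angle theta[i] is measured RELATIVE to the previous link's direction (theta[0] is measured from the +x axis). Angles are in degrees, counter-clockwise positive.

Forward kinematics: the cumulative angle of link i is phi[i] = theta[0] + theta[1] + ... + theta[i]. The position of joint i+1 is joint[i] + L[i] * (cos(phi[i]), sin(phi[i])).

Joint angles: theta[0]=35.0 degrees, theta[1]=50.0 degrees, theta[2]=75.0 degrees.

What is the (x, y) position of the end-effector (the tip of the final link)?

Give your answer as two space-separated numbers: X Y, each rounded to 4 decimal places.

Answer: 2.5175 19.8366

Derivation:
joint[0] = (0.0000, 0.0000)  (base)
link 0: phi[0] = 35 = 35 deg
  cos(35 deg) = 0.8192, sin(35 deg) = 0.5736
  joint[1] = (0.0000, 0.0000) + 10.6 * (0.8192, 0.5736) = (0.0000 + 8.6830, 0.0000 + 6.0799) = (8.6830, 6.0799)
link 1: phi[1] = 35 + 50 = 85 deg
  cos(85 deg) = 0.0872, sin(85 deg) = 0.9962
  joint[2] = (8.6830, 6.0799) + 11.2 * (0.0872, 0.9962) = (8.6830 + 0.9761, 6.0799 + 11.1574) = (9.6592, 17.2373)
link 2: phi[2] = 35 + 50 + 75 = 160 deg
  cos(160 deg) = -0.9397, sin(160 deg) = 0.3420
  joint[3] = (9.6592, 17.2373) + 7.6 * (-0.9397, 0.3420) = (9.6592 + -7.1417, 17.2373 + 2.5994) = (2.5175, 19.8366)
End effector: (2.5175, 19.8366)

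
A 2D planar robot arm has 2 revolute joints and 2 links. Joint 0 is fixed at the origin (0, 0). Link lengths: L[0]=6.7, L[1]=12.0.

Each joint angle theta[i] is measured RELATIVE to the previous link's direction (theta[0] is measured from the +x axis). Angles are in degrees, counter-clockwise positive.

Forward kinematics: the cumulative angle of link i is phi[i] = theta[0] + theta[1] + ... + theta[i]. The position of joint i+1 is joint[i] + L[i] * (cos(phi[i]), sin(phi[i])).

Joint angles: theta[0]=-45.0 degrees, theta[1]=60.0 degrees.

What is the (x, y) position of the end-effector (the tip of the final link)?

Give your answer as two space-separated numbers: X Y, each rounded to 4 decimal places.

joint[0] = (0.0000, 0.0000)  (base)
link 0: phi[0] = -45 = -45 deg
  cos(-45 deg) = 0.7071, sin(-45 deg) = -0.7071
  joint[1] = (0.0000, 0.0000) + 6.7 * (0.7071, -0.7071) = (0.0000 + 4.7376, 0.0000 + -4.7376) = (4.7376, -4.7376)
link 1: phi[1] = -45 + 60 = 15 deg
  cos(15 deg) = 0.9659, sin(15 deg) = 0.2588
  joint[2] = (4.7376, -4.7376) + 12 * (0.9659, 0.2588) = (4.7376 + 11.5911, -4.7376 + 3.1058) = (16.3287, -1.6318)
End effector: (16.3287, -1.6318)

Answer: 16.3287 -1.6318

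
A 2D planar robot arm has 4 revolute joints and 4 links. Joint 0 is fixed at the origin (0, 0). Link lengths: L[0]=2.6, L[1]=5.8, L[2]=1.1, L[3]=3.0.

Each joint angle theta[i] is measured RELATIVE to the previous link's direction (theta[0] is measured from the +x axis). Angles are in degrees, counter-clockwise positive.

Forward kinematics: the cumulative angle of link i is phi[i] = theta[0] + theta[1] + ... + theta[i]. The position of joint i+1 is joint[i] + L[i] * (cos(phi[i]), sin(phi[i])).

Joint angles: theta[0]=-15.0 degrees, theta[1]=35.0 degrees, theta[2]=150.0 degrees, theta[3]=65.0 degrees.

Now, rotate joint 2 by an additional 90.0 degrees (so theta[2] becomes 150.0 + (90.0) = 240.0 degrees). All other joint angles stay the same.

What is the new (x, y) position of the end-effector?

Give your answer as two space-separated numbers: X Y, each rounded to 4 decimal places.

joint[0] = (0.0000, 0.0000)  (base)
link 0: phi[0] = -15 = -15 deg
  cos(-15 deg) = 0.9659, sin(-15 deg) = -0.2588
  joint[1] = (0.0000, 0.0000) + 2.6 * (0.9659, -0.2588) = (0.0000 + 2.5114, 0.0000 + -0.6729) = (2.5114, -0.6729)
link 1: phi[1] = -15 + 35 = 20 deg
  cos(20 deg) = 0.9397, sin(20 deg) = 0.3420
  joint[2] = (2.5114, -0.6729) + 5.8 * (0.9397, 0.3420) = (2.5114 + 5.4502, -0.6729 + 1.9837) = (7.9616, 1.3108)
link 2: phi[2] = -15 + 35 + 240 = 260 deg
  cos(260 deg) = -0.1736, sin(260 deg) = -0.9848
  joint[3] = (7.9616, 1.3108) + 1.1 * (-0.1736, -0.9848) = (7.9616 + -0.1910, 1.3108 + -1.0833) = (7.7706, 0.2275)
link 3: phi[3] = -15 + 35 + 240 + 65 = 325 deg
  cos(325 deg) = 0.8192, sin(325 deg) = -0.5736
  joint[4] = (7.7706, 0.2275) + 3 * (0.8192, -0.5736) = (7.7706 + 2.4575, 0.2275 + -1.7207) = (10.2281, -1.4932)
End effector: (10.2281, -1.4932)

Answer: 10.2281 -1.4932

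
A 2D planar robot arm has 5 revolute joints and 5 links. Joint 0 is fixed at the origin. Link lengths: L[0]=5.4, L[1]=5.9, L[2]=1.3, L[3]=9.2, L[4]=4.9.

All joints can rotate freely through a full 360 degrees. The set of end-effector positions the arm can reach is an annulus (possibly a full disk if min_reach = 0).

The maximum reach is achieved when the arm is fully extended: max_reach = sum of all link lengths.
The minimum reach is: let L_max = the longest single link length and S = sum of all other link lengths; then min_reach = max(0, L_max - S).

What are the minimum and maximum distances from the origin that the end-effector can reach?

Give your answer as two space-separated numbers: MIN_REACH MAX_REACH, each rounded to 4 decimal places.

Link lengths: [5.4, 5.9, 1.3, 9.2, 4.9]
max_reach = 5.4 + 5.9 + 1.3 + 9.2 + 4.9 = 26.7
L_max = max([5.4, 5.9, 1.3, 9.2, 4.9]) = 9.2
S (sum of others) = 26.7 - 9.2 = 17.5
min_reach = max(0, 9.2 - 17.5) = max(0, -8.3) = 0

Answer: 0.0000 26.7000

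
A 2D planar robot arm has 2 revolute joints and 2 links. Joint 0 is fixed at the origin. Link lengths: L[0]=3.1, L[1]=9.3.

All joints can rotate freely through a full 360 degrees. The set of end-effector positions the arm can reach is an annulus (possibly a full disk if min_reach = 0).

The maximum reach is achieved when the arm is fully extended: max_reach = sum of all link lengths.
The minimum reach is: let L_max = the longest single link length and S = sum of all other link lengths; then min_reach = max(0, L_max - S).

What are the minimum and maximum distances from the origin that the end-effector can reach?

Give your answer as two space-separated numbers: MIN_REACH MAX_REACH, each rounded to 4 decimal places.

Link lengths: [3.1, 9.3]
max_reach = 3.1 + 9.3 = 12.4
L_max = max([3.1, 9.3]) = 9.3
S (sum of others) = 12.4 - 9.3 = 3.1
min_reach = max(0, 9.3 - 3.1) = max(0, 6.2) = 6.2

Answer: 6.2000 12.4000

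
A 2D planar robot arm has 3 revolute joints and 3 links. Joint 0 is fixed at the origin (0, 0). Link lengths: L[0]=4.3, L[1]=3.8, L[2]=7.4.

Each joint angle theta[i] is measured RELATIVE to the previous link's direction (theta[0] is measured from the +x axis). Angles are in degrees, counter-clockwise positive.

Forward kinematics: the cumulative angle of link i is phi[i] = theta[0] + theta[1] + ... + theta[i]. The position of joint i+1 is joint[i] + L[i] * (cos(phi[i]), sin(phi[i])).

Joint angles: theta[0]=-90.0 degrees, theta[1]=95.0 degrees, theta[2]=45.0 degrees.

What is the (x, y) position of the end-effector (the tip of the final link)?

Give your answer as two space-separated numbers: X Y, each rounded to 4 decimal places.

Answer: 8.5422 1.6999

Derivation:
joint[0] = (0.0000, 0.0000)  (base)
link 0: phi[0] = -90 = -90 deg
  cos(-90 deg) = 0.0000, sin(-90 deg) = -1.0000
  joint[1] = (0.0000, 0.0000) + 4.3 * (0.0000, -1.0000) = (0.0000 + 0.0000, 0.0000 + -4.3000) = (0.0000, -4.3000)
link 1: phi[1] = -90 + 95 = 5 deg
  cos(5 deg) = 0.9962, sin(5 deg) = 0.0872
  joint[2] = (0.0000, -4.3000) + 3.8 * (0.9962, 0.0872) = (0.0000 + 3.7855, -4.3000 + 0.3312) = (3.7855, -3.9688)
link 2: phi[2] = -90 + 95 + 45 = 50 deg
  cos(50 deg) = 0.6428, sin(50 deg) = 0.7660
  joint[3] = (3.7855, -3.9688) + 7.4 * (0.6428, 0.7660) = (3.7855 + 4.7566, -3.9688 + 5.6687) = (8.5422, 1.6999)
End effector: (8.5422, 1.6999)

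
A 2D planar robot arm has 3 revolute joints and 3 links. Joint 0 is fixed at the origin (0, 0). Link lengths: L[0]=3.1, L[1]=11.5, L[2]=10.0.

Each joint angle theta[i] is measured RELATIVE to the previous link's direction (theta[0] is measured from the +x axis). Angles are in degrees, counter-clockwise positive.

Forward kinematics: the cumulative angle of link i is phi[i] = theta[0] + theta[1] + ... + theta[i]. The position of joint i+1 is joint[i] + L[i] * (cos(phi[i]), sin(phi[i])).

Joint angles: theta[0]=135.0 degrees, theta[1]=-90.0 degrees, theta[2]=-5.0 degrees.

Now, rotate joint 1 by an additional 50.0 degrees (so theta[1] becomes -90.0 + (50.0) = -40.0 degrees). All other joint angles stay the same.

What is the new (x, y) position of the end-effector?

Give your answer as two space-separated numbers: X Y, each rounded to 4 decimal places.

joint[0] = (0.0000, 0.0000)  (base)
link 0: phi[0] = 135 = 135 deg
  cos(135 deg) = -0.7071, sin(135 deg) = 0.7071
  joint[1] = (0.0000, 0.0000) + 3.1 * (-0.7071, 0.7071) = (0.0000 + -2.1920, 0.0000 + 2.1920) = (-2.1920, 2.1920)
link 1: phi[1] = 135 + -40 = 95 deg
  cos(95 deg) = -0.0872, sin(95 deg) = 0.9962
  joint[2] = (-2.1920, 2.1920) + 11.5 * (-0.0872, 0.9962) = (-2.1920 + -1.0023, 2.1920 + 11.4562) = (-3.1943, 13.6483)
link 2: phi[2] = 135 + -40 + -5 = 90 deg
  cos(90 deg) = 0.0000, sin(90 deg) = 1.0000
  joint[3] = (-3.1943, 13.6483) + 10 * (0.0000, 1.0000) = (-3.1943 + 0.0000, 13.6483 + 10.0000) = (-3.1943, 23.6483)
End effector: (-3.1943, 23.6483)

Answer: -3.1943 23.6483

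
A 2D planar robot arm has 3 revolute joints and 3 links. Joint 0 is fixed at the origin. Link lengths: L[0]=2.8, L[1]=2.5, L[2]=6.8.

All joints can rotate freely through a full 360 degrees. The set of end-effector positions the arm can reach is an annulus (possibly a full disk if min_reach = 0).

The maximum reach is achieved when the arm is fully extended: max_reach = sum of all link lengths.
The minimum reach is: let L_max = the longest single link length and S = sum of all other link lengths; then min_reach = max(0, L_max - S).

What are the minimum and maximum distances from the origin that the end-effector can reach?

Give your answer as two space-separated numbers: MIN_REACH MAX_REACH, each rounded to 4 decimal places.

Link lengths: [2.8, 2.5, 6.8]
max_reach = 2.8 + 2.5 + 6.8 = 12.1
L_max = max([2.8, 2.5, 6.8]) = 6.8
S (sum of others) = 12.1 - 6.8 = 5.3
min_reach = max(0, 6.8 - 5.3) = max(0, 1.5) = 1.5

Answer: 1.5000 12.1000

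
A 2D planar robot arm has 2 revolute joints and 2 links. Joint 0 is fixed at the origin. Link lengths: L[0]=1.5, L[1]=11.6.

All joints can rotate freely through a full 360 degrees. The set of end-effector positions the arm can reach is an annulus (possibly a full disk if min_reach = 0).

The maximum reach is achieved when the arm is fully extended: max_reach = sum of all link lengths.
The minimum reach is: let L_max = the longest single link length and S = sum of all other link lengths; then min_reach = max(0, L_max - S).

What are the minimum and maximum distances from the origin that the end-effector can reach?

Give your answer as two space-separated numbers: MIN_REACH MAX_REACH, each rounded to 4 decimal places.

Answer: 10.1000 13.1000

Derivation:
Link lengths: [1.5, 11.6]
max_reach = 1.5 + 11.6 = 13.1
L_max = max([1.5, 11.6]) = 11.6
S (sum of others) = 13.1 - 11.6 = 1.5
min_reach = max(0, 11.6 - 1.5) = max(0, 10.1) = 10.1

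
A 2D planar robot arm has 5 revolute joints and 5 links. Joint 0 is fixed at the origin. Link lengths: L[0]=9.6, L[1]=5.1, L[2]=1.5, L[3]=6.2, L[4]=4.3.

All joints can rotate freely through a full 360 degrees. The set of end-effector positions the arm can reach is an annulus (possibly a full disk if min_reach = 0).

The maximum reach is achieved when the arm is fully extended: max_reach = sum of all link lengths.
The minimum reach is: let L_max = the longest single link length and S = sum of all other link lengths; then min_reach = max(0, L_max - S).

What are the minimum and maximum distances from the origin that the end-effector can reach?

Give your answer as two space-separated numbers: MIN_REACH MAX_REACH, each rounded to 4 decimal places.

Link lengths: [9.6, 5.1, 1.5, 6.2, 4.3]
max_reach = 9.6 + 5.1 + 1.5 + 6.2 + 4.3 = 26.7
L_max = max([9.6, 5.1, 1.5, 6.2, 4.3]) = 9.6
S (sum of others) = 26.7 - 9.6 = 17.1
min_reach = max(0, 9.6 - 17.1) = max(0, -7.5) = 0

Answer: 0.0000 26.7000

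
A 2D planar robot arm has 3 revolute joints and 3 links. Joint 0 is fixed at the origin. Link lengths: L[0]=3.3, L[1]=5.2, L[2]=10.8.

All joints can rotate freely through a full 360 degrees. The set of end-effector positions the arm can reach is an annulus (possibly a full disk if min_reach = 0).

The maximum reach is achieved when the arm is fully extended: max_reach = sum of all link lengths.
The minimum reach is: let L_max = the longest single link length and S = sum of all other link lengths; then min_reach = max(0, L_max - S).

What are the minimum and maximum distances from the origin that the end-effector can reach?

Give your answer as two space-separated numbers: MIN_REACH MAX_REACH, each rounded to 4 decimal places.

Link lengths: [3.3, 5.2, 10.8]
max_reach = 3.3 + 5.2 + 10.8 = 19.3
L_max = max([3.3, 5.2, 10.8]) = 10.8
S (sum of others) = 19.3 - 10.8 = 8.5
min_reach = max(0, 10.8 - 8.5) = max(0, 2.3) = 2.3

Answer: 2.3000 19.3000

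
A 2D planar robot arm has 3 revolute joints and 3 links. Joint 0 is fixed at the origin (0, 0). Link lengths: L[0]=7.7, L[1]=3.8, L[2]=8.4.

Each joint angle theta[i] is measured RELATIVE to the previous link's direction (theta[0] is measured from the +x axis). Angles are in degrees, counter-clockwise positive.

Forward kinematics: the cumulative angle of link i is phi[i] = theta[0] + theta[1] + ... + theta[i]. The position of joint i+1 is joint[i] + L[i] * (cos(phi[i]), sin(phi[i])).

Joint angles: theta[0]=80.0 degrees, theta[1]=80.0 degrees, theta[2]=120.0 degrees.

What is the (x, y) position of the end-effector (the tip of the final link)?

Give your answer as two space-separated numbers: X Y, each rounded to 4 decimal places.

joint[0] = (0.0000, 0.0000)  (base)
link 0: phi[0] = 80 = 80 deg
  cos(80 deg) = 0.1736, sin(80 deg) = 0.9848
  joint[1] = (0.0000, 0.0000) + 7.7 * (0.1736, 0.9848) = (0.0000 + 1.3371, 0.0000 + 7.5830) = (1.3371, 7.5830)
link 1: phi[1] = 80 + 80 = 160 deg
  cos(160 deg) = -0.9397, sin(160 deg) = 0.3420
  joint[2] = (1.3371, 7.5830) + 3.8 * (-0.9397, 0.3420) = (1.3371 + -3.5708, 7.5830 + 1.2997) = (-2.2337, 8.8827)
link 2: phi[2] = 80 + 80 + 120 = 280 deg
  cos(280 deg) = 0.1736, sin(280 deg) = -0.9848
  joint[3] = (-2.2337, 8.8827) + 8.4 * (0.1736, -0.9848) = (-2.2337 + 1.4586, 8.8827 + -8.2724) = (-0.7751, 0.6103)
End effector: (-0.7751, 0.6103)

Answer: -0.7751 0.6103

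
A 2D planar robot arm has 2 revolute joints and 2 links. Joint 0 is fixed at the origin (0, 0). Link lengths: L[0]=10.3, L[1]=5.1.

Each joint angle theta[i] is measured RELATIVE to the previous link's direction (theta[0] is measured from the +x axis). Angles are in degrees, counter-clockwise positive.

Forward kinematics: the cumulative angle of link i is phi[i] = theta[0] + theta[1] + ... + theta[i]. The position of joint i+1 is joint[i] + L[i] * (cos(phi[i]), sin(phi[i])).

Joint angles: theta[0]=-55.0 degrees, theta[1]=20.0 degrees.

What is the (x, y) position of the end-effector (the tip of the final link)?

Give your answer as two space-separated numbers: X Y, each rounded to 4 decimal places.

Answer: 10.0855 -11.3625

Derivation:
joint[0] = (0.0000, 0.0000)  (base)
link 0: phi[0] = -55 = -55 deg
  cos(-55 deg) = 0.5736, sin(-55 deg) = -0.8192
  joint[1] = (0.0000, 0.0000) + 10.3 * (0.5736, -0.8192) = (0.0000 + 5.9078, 0.0000 + -8.4373) = (5.9078, -8.4373)
link 1: phi[1] = -55 + 20 = -35 deg
  cos(-35 deg) = 0.8192, sin(-35 deg) = -0.5736
  joint[2] = (5.9078, -8.4373) + 5.1 * (0.8192, -0.5736) = (5.9078 + 4.1777, -8.4373 + -2.9252) = (10.0855, -11.3625)
End effector: (10.0855, -11.3625)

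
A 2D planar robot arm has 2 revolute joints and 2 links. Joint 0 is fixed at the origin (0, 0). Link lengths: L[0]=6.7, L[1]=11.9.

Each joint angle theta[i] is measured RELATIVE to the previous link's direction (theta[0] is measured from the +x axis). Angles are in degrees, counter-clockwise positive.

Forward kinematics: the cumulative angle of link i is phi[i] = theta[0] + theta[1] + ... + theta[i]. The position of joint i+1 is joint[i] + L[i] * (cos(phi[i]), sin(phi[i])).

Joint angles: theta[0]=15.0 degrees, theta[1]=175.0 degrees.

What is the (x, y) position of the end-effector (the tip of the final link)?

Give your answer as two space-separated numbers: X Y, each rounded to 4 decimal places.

joint[0] = (0.0000, 0.0000)  (base)
link 0: phi[0] = 15 = 15 deg
  cos(15 deg) = 0.9659, sin(15 deg) = 0.2588
  joint[1] = (0.0000, 0.0000) + 6.7 * (0.9659, 0.2588) = (0.0000 + 6.4717, 0.0000 + 1.7341) = (6.4717, 1.7341)
link 1: phi[1] = 15 + 175 = 190 deg
  cos(190 deg) = -0.9848, sin(190 deg) = -0.1736
  joint[2] = (6.4717, 1.7341) + 11.9 * (-0.9848, -0.1736) = (6.4717 + -11.7192, 1.7341 + -2.0664) = (-5.2475, -0.3323)
End effector: (-5.2475, -0.3323)

Answer: -5.2475 -0.3323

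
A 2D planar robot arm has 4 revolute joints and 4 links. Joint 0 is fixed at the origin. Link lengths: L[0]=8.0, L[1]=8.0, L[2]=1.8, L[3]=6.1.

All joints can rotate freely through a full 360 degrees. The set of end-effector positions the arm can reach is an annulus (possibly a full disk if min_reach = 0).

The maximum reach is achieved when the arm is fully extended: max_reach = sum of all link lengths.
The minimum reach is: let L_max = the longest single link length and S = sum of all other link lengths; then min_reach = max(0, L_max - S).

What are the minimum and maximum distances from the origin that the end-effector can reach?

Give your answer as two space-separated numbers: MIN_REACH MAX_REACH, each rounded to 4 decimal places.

Answer: 0.0000 23.9000

Derivation:
Link lengths: [8.0, 8.0, 1.8, 6.1]
max_reach = 8 + 8 + 1.8 + 6.1 = 23.9
L_max = max([8.0, 8.0, 1.8, 6.1]) = 8
S (sum of others) = 23.9 - 8 = 15.9
min_reach = max(0, 8 - 15.9) = max(0, -7.9) = 0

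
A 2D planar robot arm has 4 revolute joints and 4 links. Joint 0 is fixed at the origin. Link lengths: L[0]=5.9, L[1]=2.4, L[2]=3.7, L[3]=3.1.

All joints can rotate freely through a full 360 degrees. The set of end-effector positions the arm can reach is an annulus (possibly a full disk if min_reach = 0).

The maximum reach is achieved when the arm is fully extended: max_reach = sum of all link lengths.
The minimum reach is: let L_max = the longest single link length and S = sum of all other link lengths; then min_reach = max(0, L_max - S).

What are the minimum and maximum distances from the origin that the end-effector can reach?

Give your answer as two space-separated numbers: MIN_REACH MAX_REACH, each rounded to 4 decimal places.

Answer: 0.0000 15.1000

Derivation:
Link lengths: [5.9, 2.4, 3.7, 3.1]
max_reach = 5.9 + 2.4 + 3.7 + 3.1 = 15.1
L_max = max([5.9, 2.4, 3.7, 3.1]) = 5.9
S (sum of others) = 15.1 - 5.9 = 9.2
min_reach = max(0, 5.9 - 9.2) = max(0, -3.3) = 0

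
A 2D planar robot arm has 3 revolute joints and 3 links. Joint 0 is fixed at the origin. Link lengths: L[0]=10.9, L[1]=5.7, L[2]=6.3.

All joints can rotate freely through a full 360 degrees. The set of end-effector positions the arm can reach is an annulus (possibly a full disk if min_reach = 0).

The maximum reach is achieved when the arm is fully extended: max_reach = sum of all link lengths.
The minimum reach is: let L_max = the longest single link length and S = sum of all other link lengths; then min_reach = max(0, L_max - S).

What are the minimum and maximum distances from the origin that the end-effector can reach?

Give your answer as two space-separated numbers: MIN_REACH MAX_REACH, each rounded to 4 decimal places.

Answer: 0.0000 22.9000

Derivation:
Link lengths: [10.9, 5.7, 6.3]
max_reach = 10.9 + 5.7 + 6.3 = 22.9
L_max = max([10.9, 5.7, 6.3]) = 10.9
S (sum of others) = 22.9 - 10.9 = 12
min_reach = max(0, 10.9 - 12) = max(0, -1.1) = 0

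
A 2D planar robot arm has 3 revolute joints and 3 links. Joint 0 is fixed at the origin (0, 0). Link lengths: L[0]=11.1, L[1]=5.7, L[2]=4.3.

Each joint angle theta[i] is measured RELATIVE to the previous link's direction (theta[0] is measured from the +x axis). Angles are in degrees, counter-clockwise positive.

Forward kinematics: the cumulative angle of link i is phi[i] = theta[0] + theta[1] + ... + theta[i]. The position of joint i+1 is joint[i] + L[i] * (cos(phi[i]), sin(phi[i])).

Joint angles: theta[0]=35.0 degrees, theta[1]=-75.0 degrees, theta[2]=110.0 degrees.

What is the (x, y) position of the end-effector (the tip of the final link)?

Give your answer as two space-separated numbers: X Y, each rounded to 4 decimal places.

joint[0] = (0.0000, 0.0000)  (base)
link 0: phi[0] = 35 = 35 deg
  cos(35 deg) = 0.8192, sin(35 deg) = 0.5736
  joint[1] = (0.0000, 0.0000) + 11.1 * (0.8192, 0.5736) = (0.0000 + 9.0926, 0.0000 + 6.3667) = (9.0926, 6.3667)
link 1: phi[1] = 35 + -75 = -40 deg
  cos(-40 deg) = 0.7660, sin(-40 deg) = -0.6428
  joint[2] = (9.0926, 6.3667) + 5.7 * (0.7660, -0.6428) = (9.0926 + 4.3665, 6.3667 + -3.6639) = (13.4590, 2.7028)
link 2: phi[2] = 35 + -75 + 110 = 70 deg
  cos(70 deg) = 0.3420, sin(70 deg) = 0.9397
  joint[3] = (13.4590, 2.7028) + 4.3 * (0.3420, 0.9397) = (13.4590 + 1.4707, 2.7028 + 4.0407) = (14.9297, 6.7435)
End effector: (14.9297, 6.7435)

Answer: 14.9297 6.7435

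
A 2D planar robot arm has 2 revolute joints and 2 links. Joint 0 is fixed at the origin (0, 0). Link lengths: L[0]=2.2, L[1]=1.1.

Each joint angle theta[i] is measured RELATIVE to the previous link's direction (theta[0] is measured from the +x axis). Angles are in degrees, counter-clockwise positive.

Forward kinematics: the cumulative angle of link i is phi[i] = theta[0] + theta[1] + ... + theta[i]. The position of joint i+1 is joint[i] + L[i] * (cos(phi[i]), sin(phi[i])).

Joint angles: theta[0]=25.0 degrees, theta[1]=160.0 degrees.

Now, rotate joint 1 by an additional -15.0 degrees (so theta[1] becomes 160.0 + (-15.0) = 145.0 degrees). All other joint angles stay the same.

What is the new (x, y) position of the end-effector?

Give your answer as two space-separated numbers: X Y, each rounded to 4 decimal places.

Answer: 0.9106 1.1208

Derivation:
joint[0] = (0.0000, 0.0000)  (base)
link 0: phi[0] = 25 = 25 deg
  cos(25 deg) = 0.9063, sin(25 deg) = 0.4226
  joint[1] = (0.0000, 0.0000) + 2.2 * (0.9063, 0.4226) = (0.0000 + 1.9939, 0.0000 + 0.9298) = (1.9939, 0.9298)
link 1: phi[1] = 25 + 145 = 170 deg
  cos(170 deg) = -0.9848, sin(170 deg) = 0.1736
  joint[2] = (1.9939, 0.9298) + 1.1 * (-0.9848, 0.1736) = (1.9939 + -1.0833, 0.9298 + 0.1910) = (0.9106, 1.1208)
End effector: (0.9106, 1.1208)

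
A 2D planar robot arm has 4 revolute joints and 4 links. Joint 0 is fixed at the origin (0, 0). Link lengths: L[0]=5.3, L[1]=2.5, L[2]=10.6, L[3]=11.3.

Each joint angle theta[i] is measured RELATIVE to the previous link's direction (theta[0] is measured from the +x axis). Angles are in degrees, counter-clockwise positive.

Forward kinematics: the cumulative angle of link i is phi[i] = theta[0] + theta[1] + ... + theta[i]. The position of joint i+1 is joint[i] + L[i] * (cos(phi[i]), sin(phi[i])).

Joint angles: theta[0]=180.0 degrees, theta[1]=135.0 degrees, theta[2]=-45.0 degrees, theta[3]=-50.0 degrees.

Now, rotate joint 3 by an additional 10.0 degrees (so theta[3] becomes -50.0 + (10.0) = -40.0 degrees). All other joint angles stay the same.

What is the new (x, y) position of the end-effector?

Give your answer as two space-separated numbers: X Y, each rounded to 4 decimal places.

Answer: -10.7957 -21.0241

Derivation:
joint[0] = (0.0000, 0.0000)  (base)
link 0: phi[0] = 180 = 180 deg
  cos(180 deg) = -1.0000, sin(180 deg) = 0.0000
  joint[1] = (0.0000, 0.0000) + 5.3 * (-1.0000, 0.0000) = (0.0000 + -5.3000, 0.0000 + 0.0000) = (-5.3000, 0.0000)
link 1: phi[1] = 180 + 135 = 315 deg
  cos(315 deg) = 0.7071, sin(315 deg) = -0.7071
  joint[2] = (-5.3000, 0.0000) + 2.5 * (0.7071, -0.7071) = (-5.3000 + 1.7678, 0.0000 + -1.7678) = (-3.5322, -1.7678)
link 2: phi[2] = 180 + 135 + -45 = 270 deg
  cos(270 deg) = -0.0000, sin(270 deg) = -1.0000
  joint[3] = (-3.5322, -1.7678) + 10.6 * (-0.0000, -1.0000) = (-3.5322 + -0.0000, -1.7678 + -10.6000) = (-3.5322, -12.3678)
link 3: phi[3] = 180 + 135 + -45 + -40 = 230 deg
  cos(230 deg) = -0.6428, sin(230 deg) = -0.7660
  joint[4] = (-3.5322, -12.3678) + 11.3 * (-0.6428, -0.7660) = (-3.5322 + -7.2635, -12.3678 + -8.6563) = (-10.7957, -21.0241)
End effector: (-10.7957, -21.0241)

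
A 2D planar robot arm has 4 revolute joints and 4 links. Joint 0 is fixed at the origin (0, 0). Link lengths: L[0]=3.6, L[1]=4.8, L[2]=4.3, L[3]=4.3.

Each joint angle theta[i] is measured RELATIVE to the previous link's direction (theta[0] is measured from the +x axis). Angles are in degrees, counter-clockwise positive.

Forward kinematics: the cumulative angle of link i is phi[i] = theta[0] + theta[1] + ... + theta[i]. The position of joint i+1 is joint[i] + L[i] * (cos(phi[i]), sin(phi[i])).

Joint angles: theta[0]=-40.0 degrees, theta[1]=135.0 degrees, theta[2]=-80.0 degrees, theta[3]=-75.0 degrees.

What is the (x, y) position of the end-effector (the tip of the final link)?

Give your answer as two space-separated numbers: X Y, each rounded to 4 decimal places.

joint[0] = (0.0000, 0.0000)  (base)
link 0: phi[0] = -40 = -40 deg
  cos(-40 deg) = 0.7660, sin(-40 deg) = -0.6428
  joint[1] = (0.0000, 0.0000) + 3.6 * (0.7660, -0.6428) = (0.0000 + 2.7578, 0.0000 + -2.3140) = (2.7578, -2.3140)
link 1: phi[1] = -40 + 135 = 95 deg
  cos(95 deg) = -0.0872, sin(95 deg) = 0.9962
  joint[2] = (2.7578, -2.3140) + 4.8 * (-0.0872, 0.9962) = (2.7578 + -0.4183, -2.3140 + 4.7817) = (2.3394, 2.4677)
link 2: phi[2] = -40 + 135 + -80 = 15 deg
  cos(15 deg) = 0.9659, sin(15 deg) = 0.2588
  joint[3] = (2.3394, 2.4677) + 4.3 * (0.9659, 0.2588) = (2.3394 + 4.1535, 2.4677 + 1.1129) = (6.4929, 3.5806)
link 3: phi[3] = -40 + 135 + -80 + -75 = -60 deg
  cos(-60 deg) = 0.5000, sin(-60 deg) = -0.8660
  joint[4] = (6.4929, 3.5806) + 4.3 * (0.5000, -0.8660) = (6.4929 + 2.1500, 3.5806 + -3.7239) = (8.6429, -0.1433)
End effector: (8.6429, -0.1433)

Answer: 8.6429 -0.1433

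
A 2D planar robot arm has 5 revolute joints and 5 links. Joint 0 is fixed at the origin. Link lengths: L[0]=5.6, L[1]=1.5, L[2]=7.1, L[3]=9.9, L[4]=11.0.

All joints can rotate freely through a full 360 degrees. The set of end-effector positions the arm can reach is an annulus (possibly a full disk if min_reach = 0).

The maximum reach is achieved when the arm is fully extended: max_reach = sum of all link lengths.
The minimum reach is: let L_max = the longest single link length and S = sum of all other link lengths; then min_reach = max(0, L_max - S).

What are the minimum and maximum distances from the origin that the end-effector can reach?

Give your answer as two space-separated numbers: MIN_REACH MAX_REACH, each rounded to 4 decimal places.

Link lengths: [5.6, 1.5, 7.1, 9.9, 11.0]
max_reach = 5.6 + 1.5 + 7.1 + 9.9 + 11 = 35.1
L_max = max([5.6, 1.5, 7.1, 9.9, 11.0]) = 11
S (sum of others) = 35.1 - 11 = 24.1
min_reach = max(0, 11 - 24.1) = max(0, -13.1) = 0

Answer: 0.0000 35.1000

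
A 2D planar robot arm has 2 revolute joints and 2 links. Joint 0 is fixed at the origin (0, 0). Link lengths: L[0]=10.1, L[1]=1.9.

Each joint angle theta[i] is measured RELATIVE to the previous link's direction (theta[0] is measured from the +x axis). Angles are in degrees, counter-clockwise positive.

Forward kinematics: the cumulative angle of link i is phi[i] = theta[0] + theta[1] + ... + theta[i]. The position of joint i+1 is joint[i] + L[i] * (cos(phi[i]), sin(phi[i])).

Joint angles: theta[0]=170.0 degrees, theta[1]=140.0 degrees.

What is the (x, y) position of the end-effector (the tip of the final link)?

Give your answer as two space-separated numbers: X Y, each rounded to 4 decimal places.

joint[0] = (0.0000, 0.0000)  (base)
link 0: phi[0] = 170 = 170 deg
  cos(170 deg) = -0.9848, sin(170 deg) = 0.1736
  joint[1] = (0.0000, 0.0000) + 10.1 * (-0.9848, 0.1736) = (0.0000 + -9.9466, 0.0000 + 1.7538) = (-9.9466, 1.7538)
link 1: phi[1] = 170 + 140 = 310 deg
  cos(310 deg) = 0.6428, sin(310 deg) = -0.7660
  joint[2] = (-9.9466, 1.7538) + 1.9 * (0.6428, -0.7660) = (-9.9466 + 1.2213, 1.7538 + -1.4555) = (-8.7253, 0.2984)
End effector: (-8.7253, 0.2984)

Answer: -8.7253 0.2984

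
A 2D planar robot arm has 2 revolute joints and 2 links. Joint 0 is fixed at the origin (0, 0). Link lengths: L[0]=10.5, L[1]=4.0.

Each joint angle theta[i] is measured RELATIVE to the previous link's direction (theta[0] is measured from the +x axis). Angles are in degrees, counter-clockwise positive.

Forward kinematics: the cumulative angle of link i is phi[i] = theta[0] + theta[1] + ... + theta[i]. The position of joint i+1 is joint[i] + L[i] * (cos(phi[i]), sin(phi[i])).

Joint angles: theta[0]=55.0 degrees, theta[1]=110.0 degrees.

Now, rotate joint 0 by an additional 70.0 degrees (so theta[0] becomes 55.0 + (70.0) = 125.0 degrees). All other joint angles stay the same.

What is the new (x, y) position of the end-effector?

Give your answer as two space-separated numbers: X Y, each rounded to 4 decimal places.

Answer: -8.3169 5.3245

Derivation:
joint[0] = (0.0000, 0.0000)  (base)
link 0: phi[0] = 125 = 125 deg
  cos(125 deg) = -0.5736, sin(125 deg) = 0.8192
  joint[1] = (0.0000, 0.0000) + 10.5 * (-0.5736, 0.8192) = (0.0000 + -6.0226, 0.0000 + 8.6011) = (-6.0226, 8.6011)
link 1: phi[1] = 125 + 110 = 235 deg
  cos(235 deg) = -0.5736, sin(235 deg) = -0.8192
  joint[2] = (-6.0226, 8.6011) + 4 * (-0.5736, -0.8192) = (-6.0226 + -2.2943, 8.6011 + -3.2766) = (-8.3169, 5.3245)
End effector: (-8.3169, 5.3245)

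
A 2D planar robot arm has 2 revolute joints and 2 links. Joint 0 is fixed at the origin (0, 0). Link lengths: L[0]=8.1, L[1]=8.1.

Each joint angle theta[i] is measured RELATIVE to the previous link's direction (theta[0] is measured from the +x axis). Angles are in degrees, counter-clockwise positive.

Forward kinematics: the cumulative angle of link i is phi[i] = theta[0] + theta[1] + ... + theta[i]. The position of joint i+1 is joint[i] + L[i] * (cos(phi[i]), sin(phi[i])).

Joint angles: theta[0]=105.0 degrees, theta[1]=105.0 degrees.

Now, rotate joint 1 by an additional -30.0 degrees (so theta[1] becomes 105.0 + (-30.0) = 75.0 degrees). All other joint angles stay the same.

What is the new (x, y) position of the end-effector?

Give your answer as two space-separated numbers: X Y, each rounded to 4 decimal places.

Answer: -10.1964 7.8240

Derivation:
joint[0] = (0.0000, 0.0000)  (base)
link 0: phi[0] = 105 = 105 deg
  cos(105 deg) = -0.2588, sin(105 deg) = 0.9659
  joint[1] = (0.0000, 0.0000) + 8.1 * (-0.2588, 0.9659) = (0.0000 + -2.0964, 0.0000 + 7.8240) = (-2.0964, 7.8240)
link 1: phi[1] = 105 + 75 = 180 deg
  cos(180 deg) = -1.0000, sin(180 deg) = 0.0000
  joint[2] = (-2.0964, 7.8240) + 8.1 * (-1.0000, 0.0000) = (-2.0964 + -8.1000, 7.8240 + 0.0000) = (-10.1964, 7.8240)
End effector: (-10.1964, 7.8240)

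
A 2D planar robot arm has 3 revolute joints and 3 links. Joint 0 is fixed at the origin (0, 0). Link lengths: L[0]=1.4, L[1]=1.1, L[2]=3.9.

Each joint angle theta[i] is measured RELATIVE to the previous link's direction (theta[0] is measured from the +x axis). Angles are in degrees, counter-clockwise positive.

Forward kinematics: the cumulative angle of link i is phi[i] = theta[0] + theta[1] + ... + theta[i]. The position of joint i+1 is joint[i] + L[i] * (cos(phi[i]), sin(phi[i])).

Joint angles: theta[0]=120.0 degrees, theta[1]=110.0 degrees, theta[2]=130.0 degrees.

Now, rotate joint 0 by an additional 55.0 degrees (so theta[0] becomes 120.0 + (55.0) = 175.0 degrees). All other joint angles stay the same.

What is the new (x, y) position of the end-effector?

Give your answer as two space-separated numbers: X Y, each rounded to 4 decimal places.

joint[0] = (0.0000, 0.0000)  (base)
link 0: phi[0] = 175 = 175 deg
  cos(175 deg) = -0.9962, sin(175 deg) = 0.0872
  joint[1] = (0.0000, 0.0000) + 1.4 * (-0.9962, 0.0872) = (0.0000 + -1.3947, 0.0000 + 0.1220) = (-1.3947, 0.1220)
link 1: phi[1] = 175 + 110 = 285 deg
  cos(285 deg) = 0.2588, sin(285 deg) = -0.9659
  joint[2] = (-1.3947, 0.1220) + 1.1 * (0.2588, -0.9659) = (-1.3947 + 0.2847, 0.1220 + -1.0625) = (-1.1100, -0.9405)
link 2: phi[2] = 175 + 110 + 130 = 415 deg
  cos(415 deg) = 0.5736, sin(415 deg) = 0.8192
  joint[3] = (-1.1100, -0.9405) + 3.9 * (0.5736, 0.8192) = (-1.1100 + 2.2369, -0.9405 + 3.1947) = (1.1270, 2.2542)
End effector: (1.1270, 2.2542)

Answer: 1.1270 2.2542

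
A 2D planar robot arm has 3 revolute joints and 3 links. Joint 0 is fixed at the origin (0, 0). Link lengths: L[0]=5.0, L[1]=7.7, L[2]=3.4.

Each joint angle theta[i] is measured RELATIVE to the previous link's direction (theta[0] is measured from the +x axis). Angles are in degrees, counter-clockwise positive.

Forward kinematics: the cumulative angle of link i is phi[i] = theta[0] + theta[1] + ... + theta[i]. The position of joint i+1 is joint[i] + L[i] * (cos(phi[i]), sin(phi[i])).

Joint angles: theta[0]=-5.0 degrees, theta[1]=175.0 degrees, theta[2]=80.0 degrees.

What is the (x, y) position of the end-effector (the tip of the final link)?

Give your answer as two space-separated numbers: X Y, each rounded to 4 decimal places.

Answer: -3.7649 -2.2936

Derivation:
joint[0] = (0.0000, 0.0000)  (base)
link 0: phi[0] = -5 = -5 deg
  cos(-5 deg) = 0.9962, sin(-5 deg) = -0.0872
  joint[1] = (0.0000, 0.0000) + 5 * (0.9962, -0.0872) = (0.0000 + 4.9810, 0.0000 + -0.4358) = (4.9810, -0.4358)
link 1: phi[1] = -5 + 175 = 170 deg
  cos(170 deg) = -0.9848, sin(170 deg) = 0.1736
  joint[2] = (4.9810, -0.4358) + 7.7 * (-0.9848, 0.1736) = (4.9810 + -7.5830, -0.4358 + 1.3371) = (-2.6020, 0.9013)
link 2: phi[2] = -5 + 175 + 80 = 250 deg
  cos(250 deg) = -0.3420, sin(250 deg) = -0.9397
  joint[3] = (-2.6020, 0.9013) + 3.4 * (-0.3420, -0.9397) = (-2.6020 + -1.1629, 0.9013 + -3.1950) = (-3.7649, -2.2936)
End effector: (-3.7649, -2.2936)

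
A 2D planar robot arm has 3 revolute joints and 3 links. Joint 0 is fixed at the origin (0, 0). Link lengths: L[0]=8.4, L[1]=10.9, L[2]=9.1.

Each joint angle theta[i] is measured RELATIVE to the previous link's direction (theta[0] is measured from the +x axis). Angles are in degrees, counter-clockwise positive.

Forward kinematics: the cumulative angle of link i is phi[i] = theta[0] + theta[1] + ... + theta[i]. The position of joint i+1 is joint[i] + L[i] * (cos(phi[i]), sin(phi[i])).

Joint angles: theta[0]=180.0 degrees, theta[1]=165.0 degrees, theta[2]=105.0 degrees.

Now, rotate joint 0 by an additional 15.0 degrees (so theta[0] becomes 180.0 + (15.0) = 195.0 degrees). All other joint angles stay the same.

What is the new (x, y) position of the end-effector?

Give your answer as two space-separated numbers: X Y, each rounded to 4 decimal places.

joint[0] = (0.0000, 0.0000)  (base)
link 0: phi[0] = 195 = 195 deg
  cos(195 deg) = -0.9659, sin(195 deg) = -0.2588
  joint[1] = (0.0000, 0.0000) + 8.4 * (-0.9659, -0.2588) = (0.0000 + -8.1138, 0.0000 + -2.1741) = (-8.1138, -2.1741)
link 1: phi[1] = 195 + 165 = 360 deg
  cos(360 deg) = 1.0000, sin(360 deg) = -0.0000
  joint[2] = (-8.1138, -2.1741) + 10.9 * (1.0000, -0.0000) = (-8.1138 + 10.9000, -2.1741 + -0.0000) = (2.7862, -2.1741)
link 2: phi[2] = 195 + 165 + 105 = 465 deg
  cos(465 deg) = -0.2588, sin(465 deg) = 0.9659
  joint[3] = (2.7862, -2.1741) + 9.1 * (-0.2588, 0.9659) = (2.7862 + -2.3553, -2.1741 + 8.7899) = (0.4310, 6.6158)
End effector: (0.4310, 6.6158)

Answer: 0.4310 6.6158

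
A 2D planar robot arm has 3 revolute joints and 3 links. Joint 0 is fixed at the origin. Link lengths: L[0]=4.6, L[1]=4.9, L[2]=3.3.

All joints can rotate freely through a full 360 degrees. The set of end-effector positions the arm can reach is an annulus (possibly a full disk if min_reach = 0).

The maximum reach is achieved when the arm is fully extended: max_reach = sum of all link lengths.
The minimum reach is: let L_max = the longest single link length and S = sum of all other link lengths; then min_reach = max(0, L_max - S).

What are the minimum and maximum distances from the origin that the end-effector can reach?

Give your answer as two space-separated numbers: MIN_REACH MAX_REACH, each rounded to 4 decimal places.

Answer: 0.0000 12.8000

Derivation:
Link lengths: [4.6, 4.9, 3.3]
max_reach = 4.6 + 4.9 + 3.3 = 12.8
L_max = max([4.6, 4.9, 3.3]) = 4.9
S (sum of others) = 12.8 - 4.9 = 7.9
min_reach = max(0, 4.9 - 7.9) = max(0, -3) = 0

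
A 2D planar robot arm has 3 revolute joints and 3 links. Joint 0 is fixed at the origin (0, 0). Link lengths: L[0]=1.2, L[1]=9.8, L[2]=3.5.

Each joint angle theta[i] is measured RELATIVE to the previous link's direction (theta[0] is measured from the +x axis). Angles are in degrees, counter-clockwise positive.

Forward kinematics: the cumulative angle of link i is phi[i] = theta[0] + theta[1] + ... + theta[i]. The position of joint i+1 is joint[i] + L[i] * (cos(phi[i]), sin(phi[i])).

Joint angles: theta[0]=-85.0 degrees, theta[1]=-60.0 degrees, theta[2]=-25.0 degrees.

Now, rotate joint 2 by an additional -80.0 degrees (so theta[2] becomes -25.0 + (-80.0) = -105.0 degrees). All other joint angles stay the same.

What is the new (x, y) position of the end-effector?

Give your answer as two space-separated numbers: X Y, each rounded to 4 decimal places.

joint[0] = (0.0000, 0.0000)  (base)
link 0: phi[0] = -85 = -85 deg
  cos(-85 deg) = 0.0872, sin(-85 deg) = -0.9962
  joint[1] = (0.0000, 0.0000) + 1.2 * (0.0872, -0.9962) = (0.0000 + 0.1046, 0.0000 + -1.1954) = (0.1046, -1.1954)
link 1: phi[1] = -85 + -60 = -145 deg
  cos(-145 deg) = -0.8192, sin(-145 deg) = -0.5736
  joint[2] = (0.1046, -1.1954) + 9.8 * (-0.8192, -0.5736) = (0.1046 + -8.0277, -1.1954 + -5.6210) = (-7.9231, -6.8165)
link 2: phi[2] = -85 + -60 + -105 = -250 deg
  cos(-250 deg) = -0.3420, sin(-250 deg) = 0.9397
  joint[3] = (-7.9231, -6.8165) + 3.5 * (-0.3420, 0.9397) = (-7.9231 + -1.1971, -6.8165 + 3.2889) = (-9.1202, -3.5276)
End effector: (-9.1202, -3.5276)

Answer: -9.1202 -3.5276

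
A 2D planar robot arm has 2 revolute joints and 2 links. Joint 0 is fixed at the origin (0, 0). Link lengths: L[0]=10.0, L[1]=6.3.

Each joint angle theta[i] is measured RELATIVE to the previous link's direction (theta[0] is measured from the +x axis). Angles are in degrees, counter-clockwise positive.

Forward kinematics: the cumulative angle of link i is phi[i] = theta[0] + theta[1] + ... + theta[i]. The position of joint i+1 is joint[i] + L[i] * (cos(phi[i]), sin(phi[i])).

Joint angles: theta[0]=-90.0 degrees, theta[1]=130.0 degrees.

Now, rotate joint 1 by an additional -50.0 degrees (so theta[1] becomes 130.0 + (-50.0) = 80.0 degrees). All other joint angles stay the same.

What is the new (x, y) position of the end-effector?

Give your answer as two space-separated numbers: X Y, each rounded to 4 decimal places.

joint[0] = (0.0000, 0.0000)  (base)
link 0: phi[0] = -90 = -90 deg
  cos(-90 deg) = 0.0000, sin(-90 deg) = -1.0000
  joint[1] = (0.0000, 0.0000) + 10 * (0.0000, -1.0000) = (0.0000 + 0.0000, 0.0000 + -10.0000) = (0.0000, -10.0000)
link 1: phi[1] = -90 + 80 = -10 deg
  cos(-10 deg) = 0.9848, sin(-10 deg) = -0.1736
  joint[2] = (0.0000, -10.0000) + 6.3 * (0.9848, -0.1736) = (0.0000 + 6.2043, -10.0000 + -1.0940) = (6.2043, -11.0940)
End effector: (6.2043, -11.0940)

Answer: 6.2043 -11.0940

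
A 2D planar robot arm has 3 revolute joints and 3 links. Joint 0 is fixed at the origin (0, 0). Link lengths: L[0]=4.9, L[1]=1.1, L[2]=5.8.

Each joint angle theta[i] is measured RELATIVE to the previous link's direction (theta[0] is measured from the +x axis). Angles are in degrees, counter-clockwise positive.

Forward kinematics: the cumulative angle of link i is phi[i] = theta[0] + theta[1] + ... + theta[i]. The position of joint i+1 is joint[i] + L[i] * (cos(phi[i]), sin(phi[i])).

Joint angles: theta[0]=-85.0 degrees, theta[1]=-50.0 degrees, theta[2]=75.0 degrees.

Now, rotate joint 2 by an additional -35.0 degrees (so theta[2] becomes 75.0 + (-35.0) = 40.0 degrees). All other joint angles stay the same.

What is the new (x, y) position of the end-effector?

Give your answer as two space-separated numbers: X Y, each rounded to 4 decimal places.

joint[0] = (0.0000, 0.0000)  (base)
link 0: phi[0] = -85 = -85 deg
  cos(-85 deg) = 0.0872, sin(-85 deg) = -0.9962
  joint[1] = (0.0000, 0.0000) + 4.9 * (0.0872, -0.9962) = (0.0000 + 0.4271, 0.0000 + -4.8814) = (0.4271, -4.8814)
link 1: phi[1] = -85 + -50 = -135 deg
  cos(-135 deg) = -0.7071, sin(-135 deg) = -0.7071
  joint[2] = (0.4271, -4.8814) + 1.1 * (-0.7071, -0.7071) = (0.4271 + -0.7778, -4.8814 + -0.7778) = (-0.3508, -5.6592)
link 2: phi[2] = -85 + -50 + 40 = -95 deg
  cos(-95 deg) = -0.0872, sin(-95 deg) = -0.9962
  joint[3] = (-0.3508, -5.6592) + 5.8 * (-0.0872, -0.9962) = (-0.3508 + -0.5055, -5.6592 + -5.7779) = (-0.8563, -11.4371)
End effector: (-0.8563, -11.4371)

Answer: -0.8563 -11.4371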